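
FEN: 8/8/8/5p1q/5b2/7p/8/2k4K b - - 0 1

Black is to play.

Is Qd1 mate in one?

After Qd1: white king on h1; in check: yes, from the black queen on d1.
King squares — g1: attacked by Qd1; g2: attacked by Ph3; h2: attacked by Bf4.
White has no legal moves → checkmate.

yes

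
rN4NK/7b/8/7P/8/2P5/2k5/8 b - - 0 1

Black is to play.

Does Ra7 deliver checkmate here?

no

After Ra7: white king on h8; in check: no.
White is not in check, so this cannot be checkmate.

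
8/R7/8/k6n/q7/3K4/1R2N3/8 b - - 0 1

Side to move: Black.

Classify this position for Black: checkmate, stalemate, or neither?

Black to move; black king on a5.
In check: yes, from the white rook on a7.
King squares — a4: own queen; b4: attacked by Rb2; b5: attacked by Rb2; a6: attacked by Ra7; b6: attacked by Rb2.
Legal moves for Black: none.
In check with no legal moves → checkmate.

checkmate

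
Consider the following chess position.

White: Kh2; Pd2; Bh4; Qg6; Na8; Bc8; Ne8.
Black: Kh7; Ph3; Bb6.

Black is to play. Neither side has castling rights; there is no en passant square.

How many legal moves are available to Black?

Black to move; king on h7.
In check: yes, from the white queen on g6.
Legal moves: Kh8, Kxg6.
Count: 2.

2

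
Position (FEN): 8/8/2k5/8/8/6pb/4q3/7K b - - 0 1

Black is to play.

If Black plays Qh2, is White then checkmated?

After Qh2: white king on h1; in check: yes, from the black queen on h2.
King squares — g1: attacked by Qh2; g2: attacked by Qh2; h2: attacked by Pg3.
White has no legal moves → checkmate.

yes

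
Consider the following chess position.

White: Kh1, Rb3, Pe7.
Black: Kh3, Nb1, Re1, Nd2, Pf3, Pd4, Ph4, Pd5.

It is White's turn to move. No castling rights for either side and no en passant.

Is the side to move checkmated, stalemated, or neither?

checkmate

White to move; white king on h1.
In check: yes, from the black rook on e1.
King squares — g1: attacked by Re1; g2: attacked by Pf3; h2: attacked by Kh3.
Legal moves for White: none.
In check with no legal moves → checkmate.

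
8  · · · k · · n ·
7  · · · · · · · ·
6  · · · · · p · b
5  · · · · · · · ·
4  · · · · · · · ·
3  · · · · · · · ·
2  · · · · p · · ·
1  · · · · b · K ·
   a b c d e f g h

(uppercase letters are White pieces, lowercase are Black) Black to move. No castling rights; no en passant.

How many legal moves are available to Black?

21

Black to move; king on d8.
In check: no.
Legal moves: Ne7, Ke8, Kc8, Ke7, Kd7, Kc7, Bf8, Bg7, Bg5, Bf4, Be3+, Bhd2, Bc1, Ba5, Bh4, Bb4, Bg3, Bc3, Bf2+, Bed2, f5.
Count: 21.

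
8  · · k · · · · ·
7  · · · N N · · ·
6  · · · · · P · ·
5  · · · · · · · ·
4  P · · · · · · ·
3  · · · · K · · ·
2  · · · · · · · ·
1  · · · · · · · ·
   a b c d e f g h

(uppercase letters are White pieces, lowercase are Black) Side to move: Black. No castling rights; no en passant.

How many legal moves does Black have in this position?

4

Black to move; king on c8.
In check: yes, from the white knight on e7.
Legal moves: Kd8, Kxd7, Kc7, Kb7.
Count: 4.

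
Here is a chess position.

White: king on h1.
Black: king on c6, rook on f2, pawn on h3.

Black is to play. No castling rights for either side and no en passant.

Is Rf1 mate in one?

no

After Rf1: white king on h1; in check: yes, from the black rook on f1.
White has 1 legal reply: Kh2.
In check but a legal move exists → not checkmate.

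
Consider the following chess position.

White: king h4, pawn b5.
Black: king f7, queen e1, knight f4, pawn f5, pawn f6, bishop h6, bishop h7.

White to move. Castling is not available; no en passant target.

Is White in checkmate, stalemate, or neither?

White to move; white king on h4.
In check: yes, from the black queen on e1.
King squares — g3: attacked by Qe1; h3: attacked by Nf4; g4: attacked by Pf5; g5: attacked by Pf6; h5: attacked by Nf4.
Legal moves for White: none.
In check with no legal moves → checkmate.

checkmate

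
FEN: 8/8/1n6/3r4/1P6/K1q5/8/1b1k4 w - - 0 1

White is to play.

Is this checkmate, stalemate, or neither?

White to move; white king on a3.
In check: yes, from the black queen on c3.
King squares — a2: attacked by Bb1; b2: attacked by Qc3; b3: attacked by Qc3; a4: attacked by Nb6; b4: own pawn.
Legal moves for White: none.
In check with no legal moves → checkmate.

checkmate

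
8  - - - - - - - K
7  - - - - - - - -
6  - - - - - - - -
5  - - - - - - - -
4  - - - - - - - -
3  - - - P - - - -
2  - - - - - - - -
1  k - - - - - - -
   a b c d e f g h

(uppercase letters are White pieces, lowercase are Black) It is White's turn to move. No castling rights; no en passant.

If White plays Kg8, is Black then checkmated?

After Kg8: black king on a1; in check: no.
Black is not in check, so this cannot be checkmate.

no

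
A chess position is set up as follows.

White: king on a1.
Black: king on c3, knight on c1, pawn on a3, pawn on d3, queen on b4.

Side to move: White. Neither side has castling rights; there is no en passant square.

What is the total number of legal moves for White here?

White to move; king on a1.
In check: no.
Legal moves: none.
Count: 0.

0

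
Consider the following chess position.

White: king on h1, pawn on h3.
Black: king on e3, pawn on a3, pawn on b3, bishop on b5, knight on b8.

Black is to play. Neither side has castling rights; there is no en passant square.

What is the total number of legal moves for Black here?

Black to move; king on e3.
In check: no.
Legal moves: Nd7, Nc6, Na6, Be8, Bd7, Bc6+, Ba6, Bc4, Ba4, Bd3, Be2, Bf1, Kf4, Ke4, Kd4, Kf3, Kd3, Kf2, Ke2, Kd2, b2, a2.
Count: 22.

22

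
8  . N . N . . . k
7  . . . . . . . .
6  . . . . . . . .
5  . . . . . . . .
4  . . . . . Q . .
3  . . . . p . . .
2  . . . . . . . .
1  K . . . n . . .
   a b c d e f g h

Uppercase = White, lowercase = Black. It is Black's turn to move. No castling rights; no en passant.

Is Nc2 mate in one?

no

After Nc2: white king on a1; in check: yes, from the black knight on c2.
White has 3 legal replies: Kb2, Ka2, Kb1.
In check but a legal move exists → not checkmate.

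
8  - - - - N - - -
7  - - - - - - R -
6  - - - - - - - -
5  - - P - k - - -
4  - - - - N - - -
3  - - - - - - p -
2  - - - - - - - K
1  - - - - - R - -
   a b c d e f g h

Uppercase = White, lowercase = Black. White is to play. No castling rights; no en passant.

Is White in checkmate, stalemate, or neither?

neither

White to move; white king on h2.
In check: yes, from the black pawn on g3.
King squares — g1: available; h1: available; g2: available; g3: available; h3: available.
Legal moves for White: Kh3, Kxg3, Kg2, Kh1, Kg1, Rxg3, Nxg3.
White is in check but has 7 legal moves → neither.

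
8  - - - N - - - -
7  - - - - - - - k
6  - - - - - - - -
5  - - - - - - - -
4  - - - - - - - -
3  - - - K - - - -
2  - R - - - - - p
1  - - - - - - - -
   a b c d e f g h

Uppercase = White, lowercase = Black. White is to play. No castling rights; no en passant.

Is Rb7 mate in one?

no

After Rb7: black king on h7; in check: yes, from the white rook on b7.
Black has 4 legal replies: Kh8, Kg8, Kh6, Kg6.
In check but a legal move exists → not checkmate.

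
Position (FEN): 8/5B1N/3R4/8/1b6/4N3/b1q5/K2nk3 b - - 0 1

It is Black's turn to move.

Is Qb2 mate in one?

After Qb2: white king on a1; in check: yes, from the black queen on b2.
King squares — b1: attacked by Ba2; a2: attacked by Qb2; b2: attacked by Nd1.
White has no legal moves → checkmate.

yes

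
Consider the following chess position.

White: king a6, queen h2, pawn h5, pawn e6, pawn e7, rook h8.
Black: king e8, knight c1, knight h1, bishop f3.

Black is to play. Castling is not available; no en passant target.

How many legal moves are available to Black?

1

Black to move; king on e8.
In check: yes, from the white rook on h8.
Legal moves: Kxe7.
Count: 1.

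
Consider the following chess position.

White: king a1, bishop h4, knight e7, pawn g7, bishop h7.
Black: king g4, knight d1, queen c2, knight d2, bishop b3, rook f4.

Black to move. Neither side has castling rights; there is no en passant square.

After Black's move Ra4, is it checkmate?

After Ra4: white king on a1; in check: yes, from the black rook on a4.
King squares — b1: attacked by Qc2; a2: attacked by Qc2; b2: attacked by Nd1.
White has no legal moves → checkmate.

yes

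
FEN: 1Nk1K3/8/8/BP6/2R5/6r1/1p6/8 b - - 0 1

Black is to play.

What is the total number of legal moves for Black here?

Black to move; king on c8.
In check: yes, from the white rook on c4.
Legal moves: Kxb8, Kb7.
Count: 2.

2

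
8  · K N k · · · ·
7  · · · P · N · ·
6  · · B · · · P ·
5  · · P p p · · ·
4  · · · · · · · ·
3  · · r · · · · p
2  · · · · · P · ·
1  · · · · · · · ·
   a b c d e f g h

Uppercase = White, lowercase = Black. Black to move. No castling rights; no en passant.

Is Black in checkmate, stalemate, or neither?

checkmate

Black to move; black king on d8.
In check: yes, from the white knight on f7.
King squares — c7: attacked by Kb8; d7: attacked by Bc6; e7: attacked by Nc8; c8: attacked by Pd7; e8: attacked by Pd7.
Legal moves for Black: none.
In check with no legal moves → checkmate.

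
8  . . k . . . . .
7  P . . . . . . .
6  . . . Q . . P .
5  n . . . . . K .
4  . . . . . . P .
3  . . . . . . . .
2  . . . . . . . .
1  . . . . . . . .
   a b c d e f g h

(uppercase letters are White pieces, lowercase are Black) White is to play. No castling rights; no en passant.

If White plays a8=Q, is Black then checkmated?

After a8=Q: black king on c8; in check: yes, from the white queen on a8.
King squares — b7: attacked by Qa8; c7: attacked by Qd6; d7: attacked by Qd6; b8: attacked by Qd6; d8: attacked by Qd6.
Black has no legal moves → checkmate.

yes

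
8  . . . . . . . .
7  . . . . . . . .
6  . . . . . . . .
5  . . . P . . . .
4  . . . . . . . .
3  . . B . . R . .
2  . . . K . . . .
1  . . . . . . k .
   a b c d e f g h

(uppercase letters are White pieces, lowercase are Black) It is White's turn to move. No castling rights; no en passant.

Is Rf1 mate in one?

After Rf1: black king on g1; in check: yes, from the white rook on f1.
Black has 3 legal replies: Kh2, Kg2, Kxf1.
In check but a legal move exists → not checkmate.

no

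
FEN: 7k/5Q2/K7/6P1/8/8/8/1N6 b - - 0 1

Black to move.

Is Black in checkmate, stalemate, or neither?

Black to move; black king on h8.
In check: no.
King squares — g7: attacked by Qf7; h7: attacked by Qf7; g8: attacked by Qf7.
Legal moves for Black: none.
Not in check and no legal moves → stalemate.

stalemate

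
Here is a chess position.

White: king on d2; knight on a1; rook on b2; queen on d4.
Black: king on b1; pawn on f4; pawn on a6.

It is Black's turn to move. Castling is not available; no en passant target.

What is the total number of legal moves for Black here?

1

Black to move; king on b1.
In check: yes, from the white rook on b2.
Legal moves: Kxa1.
Count: 1.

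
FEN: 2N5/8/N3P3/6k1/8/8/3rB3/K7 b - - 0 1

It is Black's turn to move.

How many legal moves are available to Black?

Black to move; king on g5.
In check: no.
Legal moves: Kh6, Kg6, Kf6, Kf5, Kh4, Kf4, Rd8, Rd7, Rd6, Rd5, Rd4, Rd3, Rxe2, Rc2, Rb2, Ra2+, Rd1+.
Count: 17.

17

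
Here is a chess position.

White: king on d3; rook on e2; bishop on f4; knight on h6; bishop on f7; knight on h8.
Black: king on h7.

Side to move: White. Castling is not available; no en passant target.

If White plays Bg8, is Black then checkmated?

no

After Bg8: black king on h7; in check: yes, from the white bishop on g8.
Black has 2 legal replies: Kxh8, Kg7.
In check but a legal move exists → not checkmate.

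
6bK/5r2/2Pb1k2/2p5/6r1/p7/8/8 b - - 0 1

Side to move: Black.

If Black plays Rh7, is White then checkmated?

yes

After Rh7: white king on h8; in check: yes, from the black rook on h7.
King squares — g7: attacked by Rg4; h7: attacked by Bg8; g8: attacked by Rg4.
White has no legal moves → checkmate.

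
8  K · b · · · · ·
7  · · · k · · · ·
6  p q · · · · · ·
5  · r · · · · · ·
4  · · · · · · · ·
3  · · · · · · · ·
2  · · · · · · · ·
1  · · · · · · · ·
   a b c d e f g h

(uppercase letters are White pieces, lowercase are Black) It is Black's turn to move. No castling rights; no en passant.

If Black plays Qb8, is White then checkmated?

After Qb8: white king on a8; in check: yes, from the black queen on b8.
King squares — a7: attacked by Qb8; b7: attacked by Rb5; b8: attacked by Rb5.
White has no legal moves → checkmate.

yes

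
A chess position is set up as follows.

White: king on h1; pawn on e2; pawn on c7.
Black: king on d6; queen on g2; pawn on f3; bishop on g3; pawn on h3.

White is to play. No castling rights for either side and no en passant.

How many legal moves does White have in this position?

0

White to move; king on h1.
In check: yes, from the black queen on g2.
Legal moves: none.
Count: 0.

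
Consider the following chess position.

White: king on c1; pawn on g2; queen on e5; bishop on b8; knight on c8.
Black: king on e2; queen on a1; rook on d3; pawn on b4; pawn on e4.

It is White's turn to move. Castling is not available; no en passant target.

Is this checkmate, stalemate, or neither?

White to move; white king on c1.
In check: yes, from the black queen on a1.
Legal moves for White: Kc2, Qxa1.
White is in check but has 2 legal moves → neither.

neither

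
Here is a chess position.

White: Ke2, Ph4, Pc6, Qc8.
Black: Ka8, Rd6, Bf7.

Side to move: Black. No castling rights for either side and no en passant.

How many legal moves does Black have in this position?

1

Black to move; king on a8.
In check: yes, from the white queen on c8.
Legal moves: Ka7.
Count: 1.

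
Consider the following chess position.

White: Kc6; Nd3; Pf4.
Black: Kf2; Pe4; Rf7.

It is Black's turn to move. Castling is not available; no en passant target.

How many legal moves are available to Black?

8

Black to move; king on f2.
In check: yes, from the white knight on d3.
Legal moves: Kg3, Kf3, Ke3, Kg2, Ke2, Kg1, Kf1, exd3.
Count: 8.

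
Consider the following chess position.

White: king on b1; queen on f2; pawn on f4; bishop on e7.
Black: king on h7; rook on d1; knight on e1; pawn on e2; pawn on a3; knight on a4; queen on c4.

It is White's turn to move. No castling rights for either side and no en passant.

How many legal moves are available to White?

0

White to move; king on b1.
In check: yes, from the black rook on d1.
Legal moves: none.
Count: 0.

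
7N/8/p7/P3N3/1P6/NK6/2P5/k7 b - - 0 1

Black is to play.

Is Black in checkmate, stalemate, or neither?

Black to move; black king on a1.
In check: no.
King squares — b1: attacked by Na3; a2: attacked by Kb3; b2: attacked by Kb3.
Legal moves for Black: none.
Not in check and no legal moves → stalemate.

stalemate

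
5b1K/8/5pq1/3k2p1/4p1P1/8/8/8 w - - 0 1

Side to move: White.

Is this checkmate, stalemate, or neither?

White to move; white king on h8.
In check: no.
King squares — g7: attacked by Qg6; h7: attacked by Qg6; g8: attacked by Qg6.
Legal moves for White: none.
Not in check and no legal moves → stalemate.

stalemate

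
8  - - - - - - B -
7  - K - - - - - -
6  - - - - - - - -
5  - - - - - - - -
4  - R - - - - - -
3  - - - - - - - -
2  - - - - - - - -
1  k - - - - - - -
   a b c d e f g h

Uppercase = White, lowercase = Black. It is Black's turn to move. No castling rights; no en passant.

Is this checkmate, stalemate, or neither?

stalemate

Black to move; black king on a1.
In check: no.
King squares — b1: attacked by Rb4; a2: attacked by Bg8; b2: attacked by Rb4.
Legal moves for Black: none.
Not in check and no legal moves → stalemate.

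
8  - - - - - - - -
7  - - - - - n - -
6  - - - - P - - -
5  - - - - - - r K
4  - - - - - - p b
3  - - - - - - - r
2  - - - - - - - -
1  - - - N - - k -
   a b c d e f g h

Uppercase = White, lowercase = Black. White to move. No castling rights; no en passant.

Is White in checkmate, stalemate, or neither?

checkmate

White to move; white king on h5.
In check: yes, from the black rook on g5.
King squares — g4: attacked by Rg5; h4: attacked by Rh3; g5: attacked by Bh4; g6: attacked by Rg5; h6: attacked by Nf7.
Legal moves for White: none.
In check with no legal moves → checkmate.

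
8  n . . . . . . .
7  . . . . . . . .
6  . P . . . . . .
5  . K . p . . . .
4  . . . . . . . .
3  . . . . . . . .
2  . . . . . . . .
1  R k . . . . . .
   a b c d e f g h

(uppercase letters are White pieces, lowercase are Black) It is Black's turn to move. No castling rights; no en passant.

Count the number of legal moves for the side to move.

Black to move; king on b1.
In check: yes, from the white rook on a1.
Legal moves: Kc2, Kb2, Kxa1.
Count: 3.

3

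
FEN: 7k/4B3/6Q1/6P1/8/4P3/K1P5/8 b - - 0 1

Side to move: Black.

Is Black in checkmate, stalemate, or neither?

Black to move; black king on h8.
In check: no.
King squares — g7: attacked by Qg6; h7: attacked by Qg6; g8: attacked by Qg6.
Legal moves for Black: none.
Not in check and no legal moves → stalemate.

stalemate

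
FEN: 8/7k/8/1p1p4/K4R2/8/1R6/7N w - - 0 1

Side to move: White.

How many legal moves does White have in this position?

6

White to move; king on a4.
In check: yes, from the black pawn on b5.
Legal moves: Kxb5, Ka5, Kb4, Kb3, Ka3, Rxb5.
Count: 6.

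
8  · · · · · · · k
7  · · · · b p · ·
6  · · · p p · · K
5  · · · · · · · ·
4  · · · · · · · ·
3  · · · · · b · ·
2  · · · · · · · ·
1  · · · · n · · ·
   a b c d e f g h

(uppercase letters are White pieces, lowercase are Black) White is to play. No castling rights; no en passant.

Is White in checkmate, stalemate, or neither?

stalemate

White to move; white king on h6.
In check: no.
King squares — g5: attacked by Be7; h5: attacked by Bf3; g6: attacked by Pf7; g7: attacked by Kh8; h7: attacked by Kh8.
Legal moves for White: none.
Not in check and no legal moves → stalemate.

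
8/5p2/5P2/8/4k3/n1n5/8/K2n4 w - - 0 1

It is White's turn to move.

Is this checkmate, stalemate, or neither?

White to move; white king on a1.
In check: no.
King squares — b1: attacked by Na3; a2: attacked by Nc3; b2: attacked by Nd1.
Legal moves for White: none.
Not in check and no legal moves → stalemate.

stalemate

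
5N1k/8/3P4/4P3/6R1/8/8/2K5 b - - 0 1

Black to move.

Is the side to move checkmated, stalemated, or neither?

Black to move; black king on h8.
In check: no.
King squares — g7: attacked by Rg4; h7: attacked by Nf8; g8: attacked by Rg4.
Legal moves for Black: none.
Not in check and no legal moves → stalemate.

stalemate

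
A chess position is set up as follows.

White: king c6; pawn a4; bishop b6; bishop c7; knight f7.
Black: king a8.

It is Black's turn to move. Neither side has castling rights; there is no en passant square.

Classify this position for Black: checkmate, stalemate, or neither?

Black to move; black king on a8.
In check: no.
King squares — a7: attacked by Bb6; b7: attacked by Kc6; b8: attacked by Bc7.
Legal moves for Black: none.
Not in check and no legal moves → stalemate.

stalemate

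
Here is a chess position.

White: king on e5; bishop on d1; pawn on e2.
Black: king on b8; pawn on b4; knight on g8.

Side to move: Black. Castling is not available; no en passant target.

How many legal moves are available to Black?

Black to move; king on b8.
In check: no.
Legal moves: Ne7, Nh6, Nf6, Kc8, Ka8, Kc7, Kb7, Ka7, b3.
Count: 9.

9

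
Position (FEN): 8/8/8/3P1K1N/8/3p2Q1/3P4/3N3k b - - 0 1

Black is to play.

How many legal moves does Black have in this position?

Black to move; king on h1.
In check: no.
Legal moves: none.
Count: 0.

0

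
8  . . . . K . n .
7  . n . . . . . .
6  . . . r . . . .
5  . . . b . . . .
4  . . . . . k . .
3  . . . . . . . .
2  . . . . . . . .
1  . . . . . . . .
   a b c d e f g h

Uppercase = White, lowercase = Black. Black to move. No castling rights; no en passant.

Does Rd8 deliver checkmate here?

yes

After Rd8: white king on e8; in check: yes, from the black rook on d8.
King squares — d7: attacked by Rd8; e7: attacked by Ng8; f7: attacked by Bd5; d8: attacked by Nb7; f8: attacked by Rd8.
White has no legal moves → checkmate.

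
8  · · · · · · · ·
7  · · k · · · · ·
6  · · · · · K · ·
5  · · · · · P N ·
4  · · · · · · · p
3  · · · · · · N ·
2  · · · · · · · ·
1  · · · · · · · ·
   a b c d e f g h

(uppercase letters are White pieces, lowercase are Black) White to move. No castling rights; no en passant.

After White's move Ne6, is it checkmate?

After Ne6: black king on c7; in check: yes, from the white knight on e6.
Black has 7 legal replies: Kc8, Kb8, Kd7, Kb7, Kd6, Kc6, Kb6.
In check but a legal move exists → not checkmate.

no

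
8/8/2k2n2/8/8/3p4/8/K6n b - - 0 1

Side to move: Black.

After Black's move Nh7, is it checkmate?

After Nh7: white king on a1; in check: no.
White is not in check, so this cannot be checkmate.

no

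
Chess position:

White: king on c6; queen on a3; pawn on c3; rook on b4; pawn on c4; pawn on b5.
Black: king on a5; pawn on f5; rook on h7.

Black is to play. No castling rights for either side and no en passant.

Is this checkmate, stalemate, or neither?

checkmate

Black to move; black king on a5.
In check: yes, from the white queen on a3.
King squares — a4: attacked by Qa3; b4: attacked by Qa3; b5: attacked by Rb4; a6: attacked by Qa3; b6: attacked by Kc6.
Legal moves for Black: none.
In check with no legal moves → checkmate.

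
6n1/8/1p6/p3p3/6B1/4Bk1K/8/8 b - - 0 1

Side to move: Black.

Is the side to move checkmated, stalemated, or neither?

Black to move; black king on f3.
In check: yes, from the white bishop on g4.
King squares — e2: attacked by Bg4; f2: attacked by Be3; g2: attacked by Kh3; e3: available; g3: attacked by Kh3; e4: available; f4: attacked by Be3; g4: attacked by Kh3.
Legal moves for Black: Ke4, Kxe3.
Black is in check but has 2 legal moves → neither.

neither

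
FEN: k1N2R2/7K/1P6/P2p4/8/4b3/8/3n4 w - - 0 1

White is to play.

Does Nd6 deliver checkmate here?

After Nd6: black king on a8; in check: yes, from the white rook on f8.
King squares — a7: attacked by Pb6; b7: attacked by Nd6; b8: attacked by Rf8.
Black has no legal moves → checkmate.

yes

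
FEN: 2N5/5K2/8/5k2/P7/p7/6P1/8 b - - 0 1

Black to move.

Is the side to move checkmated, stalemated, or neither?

neither

Black to move; black king on f5.
In check: no.
Legal moves for Black: Kg5, Ke5, Kg4, Kf4, Ke4, a2.
Black has 6 legal moves and is not in check → neither.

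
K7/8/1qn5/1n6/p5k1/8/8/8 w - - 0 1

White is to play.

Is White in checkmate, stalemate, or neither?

White to move; white king on a8.
In check: no.
King squares — a7: attacked by Nb5; b7: attacked by Qb6; b8: attacked by Qb6.
Legal moves for White: none.
Not in check and no legal moves → stalemate.

stalemate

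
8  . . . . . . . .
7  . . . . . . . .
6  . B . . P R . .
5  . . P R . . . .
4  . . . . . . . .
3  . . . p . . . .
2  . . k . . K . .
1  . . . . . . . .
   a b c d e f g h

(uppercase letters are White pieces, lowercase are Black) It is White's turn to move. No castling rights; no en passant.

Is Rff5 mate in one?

no

After Rff5: black king on c2; in check: no.
Black is not in check, so this cannot be checkmate.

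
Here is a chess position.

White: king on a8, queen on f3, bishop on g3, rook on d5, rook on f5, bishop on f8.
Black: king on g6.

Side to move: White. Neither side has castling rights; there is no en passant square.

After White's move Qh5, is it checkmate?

After Qh5: black king on g6; in check: yes, from the white queen on h5.
King squares — f5: attacked by Rd5; g5: attacked by Rf5; h5: attacked by Rf5; f6: attacked by Rf5; h6: attacked by Qh5; f7: attacked by Rf5; g7: attacked by Bf8; h7: attacked by Qh5.
Black has no legal moves → checkmate.

yes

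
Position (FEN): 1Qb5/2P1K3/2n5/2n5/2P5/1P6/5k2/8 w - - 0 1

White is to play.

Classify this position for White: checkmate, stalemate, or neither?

neither

White to move; white king on e7.
In check: yes, from the black knight on c6.
Legal moves for White: Kf8, Ke8, Kf7, Kf6, Kd6.
White is in check but has 5 legal moves → neither.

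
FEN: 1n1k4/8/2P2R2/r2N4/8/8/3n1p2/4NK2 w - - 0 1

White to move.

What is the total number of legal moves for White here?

3

White to move; king on f1.
In check: yes, from the black knight on d2.
Legal moves: Kg2, Kxf2, Ke2.
Count: 3.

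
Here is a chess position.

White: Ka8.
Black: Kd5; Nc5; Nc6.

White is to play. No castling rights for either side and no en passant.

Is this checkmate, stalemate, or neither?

stalemate

White to move; white king on a8.
In check: no.
King squares — a7: attacked by Nc6; b7: attacked by Nc5; b8: attacked by Nc6.
Legal moves for White: none.
Not in check and no legal moves → stalemate.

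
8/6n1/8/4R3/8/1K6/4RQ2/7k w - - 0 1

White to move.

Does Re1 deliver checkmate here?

yes

After Re1: black king on h1; in check: yes, from the white rook on e1.
King squares — g1: attacked by Re1; g2: attacked by Qf2; h2: attacked by Qf2.
Black has no legal moves → checkmate.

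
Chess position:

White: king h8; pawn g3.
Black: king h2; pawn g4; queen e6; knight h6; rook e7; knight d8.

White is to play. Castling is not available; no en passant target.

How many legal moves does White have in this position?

White to move; king on h8.
In check: no.
Legal moves: none.
Count: 0.

0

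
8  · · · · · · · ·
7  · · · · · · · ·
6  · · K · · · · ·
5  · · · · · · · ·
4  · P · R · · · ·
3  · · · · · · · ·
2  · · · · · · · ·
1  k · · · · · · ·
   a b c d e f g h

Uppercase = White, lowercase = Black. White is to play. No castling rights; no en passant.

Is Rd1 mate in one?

no

After Rd1: black king on a1; in check: yes, from the white rook on d1.
Black has 2 legal replies: Kb2, Ka2.
In check but a legal move exists → not checkmate.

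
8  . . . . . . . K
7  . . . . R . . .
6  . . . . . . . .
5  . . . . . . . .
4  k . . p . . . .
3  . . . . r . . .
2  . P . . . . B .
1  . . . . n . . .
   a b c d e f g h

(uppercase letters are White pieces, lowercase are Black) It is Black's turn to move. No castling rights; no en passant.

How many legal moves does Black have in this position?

Black to move; king on a4.
In check: no.
Legal moves: Kb5, Ka5, Kb4, Kb3, Rxe7, Re6, Re5, Re4, Rh3+, Rg3, Rf3, Rd3, Rc3, Rb3, Ra3, Re2, Nf3, Nd3, Nxg2, Nc2, d3.
Count: 21.

21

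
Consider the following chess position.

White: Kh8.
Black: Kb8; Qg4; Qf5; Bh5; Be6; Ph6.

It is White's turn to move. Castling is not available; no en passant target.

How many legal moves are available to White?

0

White to move; king on h8.
In check: no.
Legal moves: none.
Count: 0.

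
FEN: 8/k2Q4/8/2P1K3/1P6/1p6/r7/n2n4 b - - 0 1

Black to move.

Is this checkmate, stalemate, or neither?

neither

Black to move; black king on a7.
In check: yes, from the white queen on d7.
Legal moves for Black: Kb8, Ka8, Ka6.
Black is in check but has 3 legal moves → neither.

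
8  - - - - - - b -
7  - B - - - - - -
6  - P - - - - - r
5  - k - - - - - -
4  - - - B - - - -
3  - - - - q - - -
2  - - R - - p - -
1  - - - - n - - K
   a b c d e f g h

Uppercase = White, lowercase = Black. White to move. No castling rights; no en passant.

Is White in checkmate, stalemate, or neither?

White to move; white king on h1.
In check: yes, from the black rook on h6.
King squares — g1: attacked by Pf2; g2: attacked by Ne1; h2: attacked by Rh6.
Legal moves for White: none.
In check with no legal moves → checkmate.

checkmate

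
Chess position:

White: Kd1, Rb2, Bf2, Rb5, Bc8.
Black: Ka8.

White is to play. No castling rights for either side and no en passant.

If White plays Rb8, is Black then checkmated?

yes

After Rb8: black king on a8; in check: yes, from the white rook on b8.
King squares — a7: attacked by Bf2; b7: attacked by Rb2; b8: attacked by Rb2.
Black has no legal moves → checkmate.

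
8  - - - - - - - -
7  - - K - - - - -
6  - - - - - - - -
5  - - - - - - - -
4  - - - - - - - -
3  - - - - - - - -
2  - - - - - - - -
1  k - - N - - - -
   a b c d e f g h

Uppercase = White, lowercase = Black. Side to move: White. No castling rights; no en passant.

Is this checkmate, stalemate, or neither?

neither

White to move; white king on c7.
In check: no.
Legal moves for White: Kd8, Kc8, Kb8, Kd7, Kb7, Kd6, Kc6, Kb6, Ne3, Nc3, Nf2, Nb2.
White has 12 legal moves and is not in check → neither.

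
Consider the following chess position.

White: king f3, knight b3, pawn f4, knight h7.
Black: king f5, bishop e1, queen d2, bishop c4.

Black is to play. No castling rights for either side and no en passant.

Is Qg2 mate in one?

After Qg2: white king on f3; in check: yes, from the black queen on g2.
White has 2 legal replies: Ke3, Kxg2.
In check but a legal move exists → not checkmate.

no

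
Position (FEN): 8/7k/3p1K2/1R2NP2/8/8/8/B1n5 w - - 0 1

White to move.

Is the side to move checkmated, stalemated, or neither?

neither

White to move; white king on f6.
In check: no.
Legal moves for White include: Kf7, Ke7, Ke6, Kg5, Nf7, Nd7, Ng6, Nc6, Ng4, Nc4, Nf3, Nd3, Rb8, Rb7+, Rb6, Rd5, Rc5, Ra5, ... (list truncated; more exist).
White has legal moves and is not in check → neither.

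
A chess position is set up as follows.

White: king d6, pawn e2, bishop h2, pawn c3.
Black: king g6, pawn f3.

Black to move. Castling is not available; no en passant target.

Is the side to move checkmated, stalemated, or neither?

neither

Black to move; black king on g6.
In check: no.
Legal moves for Black: Kh7, Kg7, Kf7, Kh6, Kf6, Kh5, Kg5, Kf5, fxe2, f2.
Black has 10 legal moves and is not in check → neither.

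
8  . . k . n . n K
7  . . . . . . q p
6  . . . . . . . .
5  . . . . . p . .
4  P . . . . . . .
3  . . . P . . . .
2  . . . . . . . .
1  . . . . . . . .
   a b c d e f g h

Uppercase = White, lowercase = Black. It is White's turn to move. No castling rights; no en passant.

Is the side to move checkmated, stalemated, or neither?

White to move; white king on h8.
In check: yes, from the black queen on g7.
King squares — g7: attacked by Ne8; h7: attacked by Qg7; g8: attacked by Qg7.
Legal moves for White: none.
In check with no legal moves → checkmate.

checkmate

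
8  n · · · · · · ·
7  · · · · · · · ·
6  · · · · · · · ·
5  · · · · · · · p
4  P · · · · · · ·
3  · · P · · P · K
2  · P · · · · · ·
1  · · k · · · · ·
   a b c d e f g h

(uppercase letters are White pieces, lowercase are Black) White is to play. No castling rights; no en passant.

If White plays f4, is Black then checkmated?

After f4: black king on c1; in check: no.
Black is not in check, so this cannot be checkmate.

no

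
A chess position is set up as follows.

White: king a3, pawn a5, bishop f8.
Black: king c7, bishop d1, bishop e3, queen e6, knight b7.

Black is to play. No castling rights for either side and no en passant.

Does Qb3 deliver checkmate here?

After Qb3: white king on a3; in check: yes, from the black queen on b3.
King squares — a2: attacked by Qb3; b2: attacked by Qb3; b3: attacked by Bd1; a4: attacked by Qb3; b4: attacked by Qb3.
White has no legal moves → checkmate.

yes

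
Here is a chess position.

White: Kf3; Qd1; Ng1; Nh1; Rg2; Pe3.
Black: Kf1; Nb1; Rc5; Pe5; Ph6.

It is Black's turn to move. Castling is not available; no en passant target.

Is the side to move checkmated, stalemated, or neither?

checkmate

Black to move; black king on f1.
In check: yes, from the white queen on d1.
King squares — e1: attacked by Qd1; g1: attacked by Qd1; e2: attacked by Qd1; f2: attacked by Nh1; g2: attacked by Kf3.
Legal moves for Black: none.
In check with no legal moves → checkmate.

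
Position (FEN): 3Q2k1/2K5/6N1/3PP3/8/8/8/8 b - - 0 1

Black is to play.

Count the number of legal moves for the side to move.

3

Black to move; king on g8.
In check: yes, from the white queen on d8.
Legal moves: Kh7, Kg7, Kf7.
Count: 3.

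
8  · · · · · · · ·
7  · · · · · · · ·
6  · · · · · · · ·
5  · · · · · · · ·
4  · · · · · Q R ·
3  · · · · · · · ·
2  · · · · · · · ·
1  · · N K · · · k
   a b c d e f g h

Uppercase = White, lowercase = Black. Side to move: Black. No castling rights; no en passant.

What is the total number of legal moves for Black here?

0

Black to move; king on h1.
In check: no.
Legal moves: none.
Count: 0.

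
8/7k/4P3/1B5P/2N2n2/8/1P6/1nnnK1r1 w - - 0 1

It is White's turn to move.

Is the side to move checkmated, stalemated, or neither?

White to move; white king on e1.
In check: yes, from the black rook on g1.
King squares — d1: attacked by Rg1; f1: attacked by Rg1; d2: attacked by Nb1; e2: attacked by Nc1; f2: attacked by Nd1.
Legal moves for White: none.
In check with no legal moves → checkmate.

checkmate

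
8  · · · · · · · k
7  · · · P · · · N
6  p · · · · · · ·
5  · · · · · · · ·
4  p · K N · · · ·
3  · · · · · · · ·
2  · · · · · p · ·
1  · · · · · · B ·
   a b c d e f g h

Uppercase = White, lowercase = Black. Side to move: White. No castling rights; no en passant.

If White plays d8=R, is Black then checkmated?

no

After d8=R: black king on h8; in check: yes, from the white rook on d8.
Black has 2 legal replies: Kxh7, Kg7.
In check but a legal move exists → not checkmate.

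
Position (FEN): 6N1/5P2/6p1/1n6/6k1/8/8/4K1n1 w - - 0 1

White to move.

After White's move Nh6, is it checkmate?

no

After Nh6: black king on g4; in check: yes, from the white knight on h6.
Black has 7 legal replies: Kh5, Kg5, Kh4, Kf4, Kh3, Kg3, Kf3.
In check but a legal move exists → not checkmate.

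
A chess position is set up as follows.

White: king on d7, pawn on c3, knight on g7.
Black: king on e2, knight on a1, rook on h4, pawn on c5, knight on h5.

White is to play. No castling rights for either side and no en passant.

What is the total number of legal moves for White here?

White to move; king on d7.
In check: no.
Legal moves: Ne8, Ne6, Nxh5, Nf5, Ke8, Kd8, Kc8, Ke7, Kc7, Ke6, Kd6, Kc6, c4.
Count: 13.

13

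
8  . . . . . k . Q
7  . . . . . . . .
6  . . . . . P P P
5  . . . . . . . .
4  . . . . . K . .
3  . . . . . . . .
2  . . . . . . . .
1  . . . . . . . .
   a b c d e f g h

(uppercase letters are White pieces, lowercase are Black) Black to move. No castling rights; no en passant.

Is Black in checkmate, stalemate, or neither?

checkmate

Black to move; black king on f8.
In check: yes, from the white queen on h8.
King squares — e7: attacked by Pf6; f7: attacked by Pg6; g7: attacked by Pf6; e8: attacked by Qh8; g8: attacked by Qh8.
Legal moves for Black: none.
In check with no legal moves → checkmate.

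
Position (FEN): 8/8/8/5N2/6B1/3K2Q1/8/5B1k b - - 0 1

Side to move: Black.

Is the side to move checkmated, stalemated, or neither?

stalemate

Black to move; black king on h1.
In check: no.
King squares — g1: attacked by Qg3; g2: attacked by Bf1; h2: attacked by Qg3.
Legal moves for Black: none.
Not in check and no legal moves → stalemate.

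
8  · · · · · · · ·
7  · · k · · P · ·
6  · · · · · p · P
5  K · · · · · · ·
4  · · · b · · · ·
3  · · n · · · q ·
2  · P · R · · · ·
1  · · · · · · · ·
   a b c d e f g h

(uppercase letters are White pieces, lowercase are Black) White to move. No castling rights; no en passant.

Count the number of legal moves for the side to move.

White to move; king on a5.
In check: no.
Legal moves: Ka6, Kb4, Rxd4, Rd3, Rh2, Rg2, Rf2, Re2, Rc2, Rd1, bxc3, f8=Q, f8=R, f8=B, f8=N, h7, b3, b4.
Count: 18.

18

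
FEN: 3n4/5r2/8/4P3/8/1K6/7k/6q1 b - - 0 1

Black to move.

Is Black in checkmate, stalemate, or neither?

Black to move; black king on h2.
In check: no.
Legal moves for Black include: Nb7, Ne6, Nc6, Rf8, Rh7, Rg7, Re7, Rd7, Rc7, Rb7+, Ra7, Rf6, Rf5, Rf4, Rf3+, Rf2, Rf1, Kh3, ... (list truncated; more exist).
Black has legal moves and is not in check → neither.

neither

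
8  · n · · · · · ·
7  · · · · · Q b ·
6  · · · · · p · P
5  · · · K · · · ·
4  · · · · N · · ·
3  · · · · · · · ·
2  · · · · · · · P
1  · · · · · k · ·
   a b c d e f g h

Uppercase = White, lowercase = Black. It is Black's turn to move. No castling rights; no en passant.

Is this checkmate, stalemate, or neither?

neither

Black to move; black king on f1.
In check: no.
Legal moves for Black: Nd7, Nc6, Na6, Bh8, Bf8, Bxh6, Kg2, Ke2, Kg1, Ke1, f5.
Black has 11 legal moves and is not in check → neither.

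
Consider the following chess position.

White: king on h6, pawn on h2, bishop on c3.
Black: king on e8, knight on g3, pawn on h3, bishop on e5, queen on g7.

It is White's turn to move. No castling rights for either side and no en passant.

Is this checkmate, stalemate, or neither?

White to move; white king on h6.
In check: yes, from the black queen on g7.
King squares — g5: attacked by Qg7; h5: attacked by Ng3; g6: attacked by Qg7; g7: attacked by Be5; h7: attacked by Qg7.
Legal moves for White: none.
In check with no legal moves → checkmate.

checkmate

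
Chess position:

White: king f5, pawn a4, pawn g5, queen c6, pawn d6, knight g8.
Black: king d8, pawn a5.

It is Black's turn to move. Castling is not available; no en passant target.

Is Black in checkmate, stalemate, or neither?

Black to move; black king on d8.
In check: no.
King squares — c7: attacked by Qc6; d7: attacked by Qc6; e7: attacked by Pd6; c8: attacked by Qc6; e8: attacked by Qc6.
Legal moves for Black: none.
Not in check and no legal moves → stalemate.

stalemate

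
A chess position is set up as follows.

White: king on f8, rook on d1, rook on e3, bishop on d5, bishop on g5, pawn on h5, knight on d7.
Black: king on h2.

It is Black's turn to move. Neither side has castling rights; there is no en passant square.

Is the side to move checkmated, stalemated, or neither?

Black to move; black king on h2.
In check: no.
King squares — g1: attacked by Rd1; h1: attacked by Rd1; g2: attacked by Bd5; g3: attacked by Re3; h3: attacked by Re3.
Legal moves for Black: none.
Not in check and no legal moves → stalemate.

stalemate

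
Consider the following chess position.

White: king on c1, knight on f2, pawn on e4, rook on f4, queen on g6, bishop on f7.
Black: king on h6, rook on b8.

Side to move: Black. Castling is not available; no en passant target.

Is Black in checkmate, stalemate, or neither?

checkmate

Black to move; black king on h6.
In check: yes, from the white queen on g6.
King squares — g5: attacked by Qg6; h5: attacked by Qg6; g6: attacked by Bf7; g7: attacked by Qg6; h7: attacked by Qg6.
Legal moves for Black: none.
In check with no legal moves → checkmate.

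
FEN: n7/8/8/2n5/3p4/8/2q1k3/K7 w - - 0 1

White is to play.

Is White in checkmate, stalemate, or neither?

White to move; white king on a1.
In check: no.
King squares — b1: attacked by Qc2; a2: attacked by Qc2; b2: attacked by Qc2.
Legal moves for White: none.
Not in check and no legal moves → stalemate.

stalemate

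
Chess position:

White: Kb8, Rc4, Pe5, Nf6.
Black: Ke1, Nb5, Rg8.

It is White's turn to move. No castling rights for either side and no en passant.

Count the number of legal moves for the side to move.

4

White to move; king on b8.
In check: yes, from the black rook on g8.
Legal moves: Kb7, Nxg8, Ne8, Rc8.
Count: 4.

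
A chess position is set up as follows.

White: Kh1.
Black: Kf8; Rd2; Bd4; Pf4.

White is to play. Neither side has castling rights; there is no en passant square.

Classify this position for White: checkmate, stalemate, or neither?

stalemate

White to move; white king on h1.
In check: no.
King squares — g1: attacked by Bd4; g2: attacked by Rd2; h2: attacked by Rd2.
Legal moves for White: none.
Not in check and no legal moves → stalemate.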